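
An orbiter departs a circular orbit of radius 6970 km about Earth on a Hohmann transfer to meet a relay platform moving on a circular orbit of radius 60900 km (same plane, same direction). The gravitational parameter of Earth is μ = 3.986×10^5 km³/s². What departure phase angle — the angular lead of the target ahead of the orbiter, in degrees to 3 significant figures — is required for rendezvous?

Semi-major axis of the transfer orbit: a_t = (6970 + 60900)/2 = 33935 km.
The half-period of the transfer ellipse is t = π√(a_t³/μ) = 31107 s.
The target's mean motion on its circular orbit is ω₂ = √(μ/r₂³) = 4.2009×10^-5 rad/s.
Angle swept by the target during transfer: ω₂·t = 1.3068 rad = 74.87°.
The orbiter traverses 180° on the transfer ellipse, so the target must lead by 180° − 74.87° = 105°.

φ = 105°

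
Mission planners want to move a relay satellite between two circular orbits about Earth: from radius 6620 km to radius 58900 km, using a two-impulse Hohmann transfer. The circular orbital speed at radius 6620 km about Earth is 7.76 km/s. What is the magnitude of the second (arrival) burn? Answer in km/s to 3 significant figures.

Δv₂ = 1.43 km/s

From the circular-orbit relation v² = μ/r at r = 6620 km: μ = v²r = (7.76)² × 6620 = 3.98641×10^5 km³/s².
The Hohmann ellipse has a_t = (r₁ + r₂)/2 = 32760 km.
Circular speed at r = 58900 km: v_c = √(μ/r) = 2.6016 km/s.
Transfer-orbit speed at the same r (vis-viva, a = a_t): v_t = √[μ(2/r − 1/a_t)] = 1.1695 km/s.
Δv₂ = |v_t − v_c| = |1.1695 − 2.6016| = 1.432 km/s.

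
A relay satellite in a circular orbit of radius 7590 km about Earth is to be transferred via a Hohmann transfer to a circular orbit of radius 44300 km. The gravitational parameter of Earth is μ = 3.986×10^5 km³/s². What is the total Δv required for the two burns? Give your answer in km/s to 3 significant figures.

Transfer-ellipse semi-major axis a_t = (r₁ + r₂)/2 = (7590 + 44300)/2 = 25945 km.
At r₁ the circular-orbit speed is v₁ = √(μ/r₁) = 7.2468 km/s.
On the transfer ellipse at r₁, v² = μ(2/r − 1/a) gives v_p = √[μ(2/r₁ − 1/a_t)] = 9.4694 km/s.
First burn Δv₁ = |v_p − v₁| = 2.223 km/s.
At r₂, v₂ = √(μ/r₂) = 2.9996 km/s.
Transfer-orbit speed at r₂: v_a = √[μ(2/r₂ − 1/a_t)] = 1.6224 km/s.
Second burn Δv₂ = |v₂ − v_a| = 1.377 km/s.
Δv = Δv₁ + Δv₂ = 2.223 + 1.377 = 3.600 km/s.

Δv = 3.60 km/s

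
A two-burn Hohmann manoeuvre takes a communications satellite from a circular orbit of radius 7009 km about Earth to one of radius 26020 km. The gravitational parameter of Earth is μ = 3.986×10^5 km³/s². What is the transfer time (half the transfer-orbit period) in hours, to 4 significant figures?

t = 2.933 hours

Transfer-ellipse semi-major axis a_t = (r₁ + r₂)/2 = (7009 + 26020)/2 = 16514.5 km.
By Kepler's third law the transfer-orbit period is T = 2π√(a_t³/μ), so t = T/2 = 10560 s.
Converting: 10560 s ÷ 3600 s/hour = 2.933 hours.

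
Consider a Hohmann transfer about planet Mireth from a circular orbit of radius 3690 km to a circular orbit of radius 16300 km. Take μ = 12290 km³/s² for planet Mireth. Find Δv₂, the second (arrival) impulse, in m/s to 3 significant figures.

Δv₂ = 341 m/s

Semi-major axis of the transfer orbit: a_t = (3690 + 16300)/2 = 9995 km.
On the circular orbit at r = 16300 km, v_c = √(μ/r) = 0.8683 km/s.
Transfer-orbit speed at the same r (vis-viva, a = a_t): v_t = √[μ(2/r − 1/a_t)] = 0.5276 km/s.
Δv₂ = |v_t − v_c| = |0.5276 − 0.8683| = 0.3407 km/s.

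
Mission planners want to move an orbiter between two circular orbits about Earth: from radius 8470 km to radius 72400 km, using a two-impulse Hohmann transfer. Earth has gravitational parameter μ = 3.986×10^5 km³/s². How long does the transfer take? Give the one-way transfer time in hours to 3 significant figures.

Transfer-ellipse semi-major axis a_t = (r₁ + r₂)/2 = (8470 + 72400)/2 = 40435 km.
Transfer time t = π√(a_t³/μ) = π√((40435)³ / 3.986×10^5) = 40460 s.
Converting: 40460 s ÷ 3600 s/hour = 11.2 hours.

t = 11.2 hours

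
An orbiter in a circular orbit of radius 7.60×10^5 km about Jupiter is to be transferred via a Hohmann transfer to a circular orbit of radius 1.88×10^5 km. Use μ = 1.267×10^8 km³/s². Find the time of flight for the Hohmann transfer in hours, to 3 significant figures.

t = 25.3 hours

The Hohmann ellipse has a_t = (r₁ + r₂)/2 = 4.740×10^5 km.
Half the transfer-orbit period gives t = π√(a_t³/μ) = 91080 s.
Converting: 91080 s ÷ 3600 s/hour = 25.3 hours.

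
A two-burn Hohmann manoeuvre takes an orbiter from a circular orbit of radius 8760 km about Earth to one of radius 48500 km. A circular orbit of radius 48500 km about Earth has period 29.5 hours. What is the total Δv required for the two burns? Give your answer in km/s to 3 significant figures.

Δv = 3.32 km/s

From Kepler's third law T² = 4π²r³/μ at r = 48500 km, T = 29.5 hours = 29.5 × 3600 s = 1.062×10^5 s: μ = 4π²r³/T² = 3.99334×10^5 km³/s².
Transfer-ellipse semi-major axis a_t = (r₁ + r₂)/2 = (8760 + 48500)/2 = 28630 km.
At r₁ the circular-orbit speed is v₁ = √(μ/r₁) = 6.752 km/s.
Transfer-orbit speed at r₁ (v² = μ(2/r − 1/a)): v_p = √[μ(2/r₁ − 1/a_t)] = 8.788 km/s.
First burn Δv₁ = |v_p − v₁| = 2.036 km/s.
At r₂, v₂ = √(μ/r₂) = 2.869 km/s.
Transfer-orbit speed at r₂: v_a = √[μ(2/r₂ − 1/a_t)] = 1.587 km/s.
Second burn Δv₂ = |v₂ − v_a| = 1.282 km/s.
Δv = Δv₁ + Δv₂ = 2.036 + 1.282 = 3.318 km/s.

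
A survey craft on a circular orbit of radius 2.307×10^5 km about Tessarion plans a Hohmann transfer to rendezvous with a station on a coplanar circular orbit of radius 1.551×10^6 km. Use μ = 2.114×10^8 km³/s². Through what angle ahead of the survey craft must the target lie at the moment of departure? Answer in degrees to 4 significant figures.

φ = 101.6°

Semi-major axis of the transfer orbit: a_t = (2.307×10^5 + 1.551×10^6)/2 = 8.9085×10^5 km.
Transfer time t = π√(a_t³/μ) = 1.8168×10^5 s.
Target angular speed ω₂ = √(μ/r₂³) = 7.5272×10^-6 rad/s.
Angle swept by the target during transfer: ω₂·t = 1.36754 rad = 78.354°.
Arrival is 180° from departure on the ellipse, so φ = 180° − 78.354° = 101.6°.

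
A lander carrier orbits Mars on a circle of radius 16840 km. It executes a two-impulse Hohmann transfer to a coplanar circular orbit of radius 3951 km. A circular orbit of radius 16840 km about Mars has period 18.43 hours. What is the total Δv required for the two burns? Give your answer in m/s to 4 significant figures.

Δv = 1510 m/s

From Kepler's third law T² = 4π²r³/μ at r = 16840 km, T = 18.43 hours = 18.43 × 3600 s = 66348 s: μ = 4π²r³/T² = 42828.2 km³/s².
The Hohmann ellipse has a_t = (r₁ + r₂)/2 = 10395.5 km.
At r₁ the circular-orbit speed is v₁ = √(μ/r₁) = 1.5948 km/s.
Transfer-orbit speed at r₁ (vis-viva equation): v_a = √[μ(2/r₁ − 1/a_t)] = 0.98316 km/s.
First burn Δv₁ = |v_a − v₁| = 0.6116 km/s.
At r₂, v₂ = √(μ/r₂) = 3.292393 km/s.
Transfer-orbit speed at r₂: v_p = √[μ(2/r₂ − 1/a_t)] = 4.190444 km/s.
Second burn Δv₂ = |v₂ − v_p| = 0.8981 km/s.
Δv = Δv₁ + Δv₂ = 0.6116 + 0.8981 = 1.510 km/s.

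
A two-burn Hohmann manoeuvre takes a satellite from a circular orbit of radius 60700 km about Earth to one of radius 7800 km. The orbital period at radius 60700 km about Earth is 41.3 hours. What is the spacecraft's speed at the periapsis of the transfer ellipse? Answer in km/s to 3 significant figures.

From Kepler's third law T² = 4π²r³/μ at r = 60700 km, T = 41.3 hours = 41.3 × 3600 s = 1.4868×10^5 s: μ = 4π²r³/T² = 3.99412×10^5 km³/s².
Semi-major axis of the transfer orbit: a_t = (60700 + 7800)/2 = 34250 km.
The periapsis of the transfer ellipse is at r = 7800 km.
From the vis-viva equation, v = √[μ(2/r − 1/a_t)] = 9.526 km/s.

v = 9.53 km/s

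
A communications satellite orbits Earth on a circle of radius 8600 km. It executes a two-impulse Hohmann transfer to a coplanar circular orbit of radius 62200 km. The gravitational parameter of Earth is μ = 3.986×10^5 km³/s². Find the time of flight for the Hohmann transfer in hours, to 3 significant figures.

t = 9.21 hours

The Hohmann ellipse has a_t = (r₁ + r₂)/2 = 35400 km.
Transfer time t = π√(a_t³/μ) = π√((35400)³ / 3.986×10^5) = 33140 s.
Converting: 33140 s ÷ 3600 s/hour = 9.21 hours.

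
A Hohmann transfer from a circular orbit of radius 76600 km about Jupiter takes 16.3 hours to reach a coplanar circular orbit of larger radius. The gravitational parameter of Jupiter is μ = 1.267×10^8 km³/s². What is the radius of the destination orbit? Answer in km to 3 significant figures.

r₂ = 6.31×10^5 km

Transfer time t = 16.3 hours = 58680 s, and t = π√(a_t³/μ).
So a_t = (μ t²/π²)^(1/3) = (1.267×10^8 × (58680)² / π²)^(1/3) = 3.5358×10^5 km.
Since a_t = (r₁ + r₂)/2, r₂ = 2a_t − r₁ = 2×3.5358×10^5 − 76600 = 6.3056×10^5 km.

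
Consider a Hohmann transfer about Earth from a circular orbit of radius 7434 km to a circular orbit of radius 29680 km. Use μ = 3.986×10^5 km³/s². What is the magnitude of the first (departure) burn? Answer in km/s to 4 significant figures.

Transfer-ellipse semi-major axis a_t = (r₁ + r₂)/2 = (7434 + 29680)/2 = 18557 km.
On the circular orbit at r = 7434 km, v_c = √(μ/r) = 7.3225 km/s.
Transfer-orbit speed at the same r (vis-viva, a = a_t): v_t = √[μ(2/r − 1/a_t)] = 9.2605 km/s.
Δv₁ = |v_t − v_c| = |9.2605 − 7.3225| = 1.938 km/s.

Δv₁ = 1.938 km/s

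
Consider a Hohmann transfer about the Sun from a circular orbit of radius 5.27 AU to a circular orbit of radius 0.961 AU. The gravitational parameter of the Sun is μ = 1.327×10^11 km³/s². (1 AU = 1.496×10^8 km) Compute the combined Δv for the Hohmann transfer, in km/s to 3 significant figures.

In km: r₁ = 5.27 × 1.496×10^8 = 7.88392×10^8 km; r₂ = 0.961 × 1.496×10^8 = 1.437656×10^8 km.
Transfer-ellipse semi-major axis a_t = (r₁ + r₂)/2 = (7.88392×10^8 + 1.437656×10^8)/2 = 4.660788×10^8 km.
At r₁ the circular-orbit speed is v₁ = √(μ/r₁) = 12.9737 km/s.
On the transfer ellipse at r₁, v² = μ(2/r − 1/a) gives v_a = √[μ(2/r₁ − 1/a_t)] = 7.20547 km/s.
First burn Δv₁ = |v_a − v₁| = 5.768 km/s.
Circular speed at r₂: v₂ = √(μ/r₂) = 30.38141 km/s.
Transfer-orbit speed at r₂: v_p = √[μ(2/r₂ − 1/a_t)] = 39.51385 km/s.
Second burn Δv₂ = |v₂ − v_p| = 9.132 km/s.
Δv = Δv₁ + Δv₂ = 5.768 + 9.132 = 14.90 km/s.

Δv = 14.9 km/s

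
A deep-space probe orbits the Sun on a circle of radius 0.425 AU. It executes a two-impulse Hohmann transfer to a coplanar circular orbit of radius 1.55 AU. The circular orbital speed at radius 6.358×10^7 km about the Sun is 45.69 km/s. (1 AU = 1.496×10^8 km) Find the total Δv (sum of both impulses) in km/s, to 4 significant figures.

Δv = 19.78 km/s

From the circular-orbit relation v² = μ/r at r = 6.358×10^7 km: μ = v²r = (45.69)² × 6.358×10^7 = 1.32728×10^11 km³/s².
In km: r₁ = 0.425 × 1.496×10^8 = 6.358×10^7 km; r₂ = 1.55 × 1.496×10^8 = 2.3188×10^8 km.
The Hohmann ellipse has a_t = (r₁ + r₂)/2 = 1.4773×10^8 km.
At r₁ the circular-orbit speed is v₁ = √(μ/r₁) = 45.69 km/s.
On the transfer ellipse at r₁, vis-viva gives v_p = √[μ(2/r₁ − 1/a_t)] = 57.24 km/s.
First burn Δv₁ = |v_p − v₁| = 11.55 km/s.
Circular speed at r₂: v₂ = √(μ/r₂) = 23.925 km/s.
Transfer-orbit speed at r₂: v_a = √[μ(2/r₂ − 1/a_t)] = 15.696 km/s.
Second burn Δv₂ = |v₂ − v_a| = 8.229 km/s.
Total Δv = Δv₁ + Δv₂ = 19.78 km/s.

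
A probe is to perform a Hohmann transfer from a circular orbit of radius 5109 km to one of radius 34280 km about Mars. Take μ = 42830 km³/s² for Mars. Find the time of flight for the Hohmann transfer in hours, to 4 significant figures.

The Hohmann ellipse has a_t = (r₁ + r₂)/2 = 19694.5 km.
Half the transfer-orbit period gives t = π√(a_t³/μ) = 41956 s.
Converting: 41956 s ÷ 3600 s/hour = 11.65 hours.

t = 11.65 hours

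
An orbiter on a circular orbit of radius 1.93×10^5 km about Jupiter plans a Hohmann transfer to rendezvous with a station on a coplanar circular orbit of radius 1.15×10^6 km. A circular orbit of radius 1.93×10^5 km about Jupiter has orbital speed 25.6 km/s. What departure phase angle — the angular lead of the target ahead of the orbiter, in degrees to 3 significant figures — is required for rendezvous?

φ = 99.7°

From the circular-orbit relation v² = μ/r at r = 1.93×10^5 km: μ = v²r = (25.6)² × 1.93×10^5 = 1.26484×10^8 km³/s².
The Hohmann ellipse has a_t = (r₁ + r₂)/2 = 6.715×10^5 km.
The half-period of the transfer ellipse is t = π√(a_t³/μ) = 1.5371×10^5 s.
Target angular speed ω₂ = √(μ/r₂³) = 9.1195×10^-6 rad/s.
Angle swept by the target during transfer: ω₂·t = 1.40176 rad = 80.31°.
Arrival is 180° from departure on the ellipse, so φ = 180° − 80.31° = 99.7°.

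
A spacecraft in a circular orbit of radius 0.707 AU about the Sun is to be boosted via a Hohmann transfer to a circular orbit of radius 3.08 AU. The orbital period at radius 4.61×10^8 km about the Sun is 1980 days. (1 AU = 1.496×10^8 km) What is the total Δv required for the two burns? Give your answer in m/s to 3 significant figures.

From Kepler's third law T² = 4π²r³/μ at r = 4.61×10^8 km, T = 1980 days = 1980 × 86400 s = 1.71072×10^8 s: μ = 4π²r³/T² = 1.32161×10^11 km³/s².
In km: r₁ = 0.707 × 1.496×10^8 = 1.057672×10^8 km; r₂ = 3.08 × 1.496×10^8 = 4.60768×10^8 km.
The Hohmann ellipse has a_t = (r₁ + r₂)/2 = 2.832676×10^8 km.
Circular speed at r₁: v₁ = √(μ/r₁) = √(1.32161×10^11/1.057672×10^8) = 35.349 km/s.
Transfer-orbit speed at r₁ (v² = μ(2/r − 1/a)): v_p = √[μ(2/r₁ − 1/a_t)] = 45.084 km/s.
First burn Δv₁ = |v_p − v₁| = 9.735 km/s.
Circular speed at r₂: v₂ = √(μ/r₂) = 16.936 km/s.
Transfer-orbit speed at r₂: v_a = √[μ(2/r₂ − 1/a_t)] = 10.349 km/s.
Second burn Δv₂ = |v₂ − v_a| = 6.587 km/s.
Δv = Δv₁ + Δv₂ = 9.735 + 6.587 = 16.32 km/s.

Δv = 16300 m/s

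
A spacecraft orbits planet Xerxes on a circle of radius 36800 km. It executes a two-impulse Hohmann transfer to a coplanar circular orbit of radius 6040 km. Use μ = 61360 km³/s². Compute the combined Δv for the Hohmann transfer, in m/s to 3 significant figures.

Transfer-ellipse semi-major axis a_t = (r₁ + r₂)/2 = (36800 + 6040)/2 = 21420 km.
Circular speed at r₁: v₁ = √(μ/r₁) = √(61360/36800) = 1.2913 km/s.
On the transfer ellipse at r₁, vis-viva equation gives v_a = √[μ(2/r₁ − 1/a_t)] = 0.68569 km/s.
First burn Δv₁ = |v_a − v₁| = 0.6056 km/s.
At r₂, v₂ = √(μ/r₂) = 3.1873 km/s.
Transfer-orbit speed at r₂: v_p = √[μ(2/r₂ − 1/a_t)] = 4.1777 km/s.
Second burn Δv₂ = |v₂ − v_p| = 0.9904 km/s.
Δv = Δv₁ + Δv₂ = 0.6056 + 0.9904 = 1.596 km/s.

Δv = 1600 m/s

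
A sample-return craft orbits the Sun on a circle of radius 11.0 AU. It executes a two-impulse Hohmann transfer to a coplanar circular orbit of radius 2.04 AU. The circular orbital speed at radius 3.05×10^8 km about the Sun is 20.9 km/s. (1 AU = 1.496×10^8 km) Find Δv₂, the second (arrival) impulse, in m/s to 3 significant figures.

From the circular-orbit relation v² = μ/r at r = 3.05×10^8 km: μ = v²r = (20.9)² × 3.05×10^8 = 1.33227×10^11 km³/s².
In km: r₁ = 11.0 × 1.496×10^8 = 1.6456×10^9 km; r₂ = 2.04 × 1.496×10^8 = 3.05184×10^8 km.
The Hohmann ellipse has a_t = (r₁ + r₂)/2 = 9.75392×10^8 km.
Circular speed at r = 3.05184×10^8 km: v_c = √(μ/r) = 20.894 km/s.
Vis-viva on the transfer ellipse at r = 3.05184×10^8 km gives v_t = √[μ(2/r − 1/a_t)] = 27.139 km/s.
Δv₂ = |v_t − v_c| = |27.139 − 20.894| = 6.245 km/s.

Δv₂ = 6240 m/s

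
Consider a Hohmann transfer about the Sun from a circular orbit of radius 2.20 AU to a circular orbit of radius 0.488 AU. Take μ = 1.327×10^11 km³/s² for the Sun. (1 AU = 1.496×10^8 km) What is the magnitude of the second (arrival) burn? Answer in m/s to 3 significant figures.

Δv₂ = 11900 m/s

In km: r₁ = 2.20 × 1.496×10^8 = 3.2912×10^8 km; r₂ = 0.488 × 1.496×10^8 = 7.30048×10^7 km.
The Hohmann ellipse has a_t = (r₁ + r₂)/2 = 2.010624×10^8 km.
On the circular orbit at r = 7.30048×10^7 km, v_c = √(μ/r) = 42.634 km/s.
Transfer-orbit speed at the same r (vis-viva, a = a_t): v_t = √[μ(2/r − 1/a_t)] = 54.547 km/s.
Δv₂ = |v_t − v_c| = |54.547 − 42.634| = 11.91 km/s.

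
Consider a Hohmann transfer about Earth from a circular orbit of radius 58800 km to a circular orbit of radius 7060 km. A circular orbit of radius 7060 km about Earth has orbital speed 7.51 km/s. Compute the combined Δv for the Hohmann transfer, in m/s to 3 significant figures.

Δv = 3920 m/s

From the circular-orbit relation v² = μ/r at r = 7060 km: μ = v²r = (7.51)² × 7060 = 3.98185×10^5 km³/s².
Semi-major axis of the transfer orbit: a_t = (58800 + 7060)/2 = 32930 km.
Circular speed at r₁: v₁ = √(μ/r₁) = √(3.98185×10^5/58800) = 2.6023 km/s.
Transfer-orbit speed at r₁ (v² = μ(2/r − 1/a)): v_a = √[μ(2/r₁ − 1/a_t)] = 1.2049 km/s.
First burn Δv₁ = |v_a − v₁| = 1.3974 km/s.
At r₂, v₂ = √(μ/r₂) = 7.51000 km/s.
Transfer-orbit speed at r₂: v_p = √[μ(2/r₂ − 1/a_t)] = 10.0354 km/s.
Second burn Δv₂ = |v₂ − v_p| = 2.5254 km/s.
Δv = Δv₁ + Δv₂ = 1.3974 + 2.5254 = 3.923 km/s.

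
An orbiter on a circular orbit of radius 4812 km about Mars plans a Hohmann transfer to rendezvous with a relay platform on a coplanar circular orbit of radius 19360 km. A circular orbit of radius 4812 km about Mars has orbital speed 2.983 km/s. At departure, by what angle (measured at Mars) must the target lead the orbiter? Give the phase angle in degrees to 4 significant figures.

From the circular-orbit relation v² = μ/r at r = 4812 km: μ = v²r = (2.983)² × 4812 = 42818.6 km³/s².
Transfer-ellipse semi-major axis a_t = (r₁ + r₂)/2 = (4812 + 19360)/2 = 12086 km.
Transfer time t = π√(a_t³/μ) = 20172.4 s.
The target's mean motion on its circular orbit is ω₂ = √(μ/r₂³) = 7.68171×10^-5 rad/s.
Angle swept by the target during transfer: ω₂·t = 1.54959 rad = 88.78°.
Arrival is 180° from departure on the ellipse, so φ = 180° − 88.78° = 91.22°.

φ = 91.22°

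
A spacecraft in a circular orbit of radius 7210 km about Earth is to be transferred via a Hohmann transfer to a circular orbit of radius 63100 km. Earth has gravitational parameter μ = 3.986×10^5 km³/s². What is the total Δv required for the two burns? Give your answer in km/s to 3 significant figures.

Δv = 3.90 km/s

The Hohmann ellipse has a_t = (r₁ + r₂)/2 = 35155 km.
Circular speed at r₁: v₁ = √(μ/r₁) = √(3.986×10^5/7210) = 7.435 km/s.
Transfer-orbit speed at r₁ (vis-viva): v_p = √[μ(2/r₁ − 1/a_t)] = 9.961 km/s.
First burn Δv₁ = |v_p − v₁| = 2.526 km/s.
At r₂, v₂ = √(μ/r₂) = 2.513 km/s.
Transfer-orbit speed at r₂: v_a = √[μ(2/r₂ − 1/a_t)] = 1.138 km/s.
Second burn Δv₂ = |v₂ − v_a| = 1.375 km/s.
Total Δv = Δv₁ + Δv₂ = 3.901 km/s.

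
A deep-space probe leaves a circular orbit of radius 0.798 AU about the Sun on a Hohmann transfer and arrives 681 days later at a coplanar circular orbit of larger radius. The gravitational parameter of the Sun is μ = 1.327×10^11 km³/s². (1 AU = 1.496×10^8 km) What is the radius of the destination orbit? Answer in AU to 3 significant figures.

r₂ = 4.01 AU

In km: r₁ = 0.798 × 1.496×10^8 = 1.193808×10^8 km.
Transfer time t = 681 days = 5.88384×10^7 s, and t = π√(a_t³/μ).
So a_t = (μ t²/π²)^(1/3) = (1.327×10^11 × (5.88384×10^7)² / π²)^(1/3) = 3.5972×10^8 km.
Since a_t = (r₁ + r₂)/2, r₂ = 2a_t − r₁ = 2×3.5972×10^8 − 1.193808×10^8 = 6.000592×10^8 km.
In AU: r₂ = 6.000592×10^8 / 1.496×10^8 = 4.01 AU.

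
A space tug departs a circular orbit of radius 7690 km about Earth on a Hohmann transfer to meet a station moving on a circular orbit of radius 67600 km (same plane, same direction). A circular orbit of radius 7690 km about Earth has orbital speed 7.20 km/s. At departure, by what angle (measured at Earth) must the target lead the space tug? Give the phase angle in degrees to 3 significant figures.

φ = 105°

From the circular-orbit relation v² = μ/r at r = 7690 km: μ = v²r = (7.20)² × 7690 = 3.98650×10^5 km³/s².
Semi-major axis of the transfer orbit: a_t = (7690 + 67600)/2 = 37645 km.
The half-period of the transfer ellipse is t = π√(a_t³/μ) = 36343 s.
The target's mean motion on its circular orbit is ω₂ = √(μ/r₂³) = 3.5923×10^-5 rad/s.
Angle swept by the target during transfer: ω₂·t = 1.3055 rad = 74.80°.
Arrival is 180° from departure on the ellipse, so φ = 180° − 74.80° = 105°.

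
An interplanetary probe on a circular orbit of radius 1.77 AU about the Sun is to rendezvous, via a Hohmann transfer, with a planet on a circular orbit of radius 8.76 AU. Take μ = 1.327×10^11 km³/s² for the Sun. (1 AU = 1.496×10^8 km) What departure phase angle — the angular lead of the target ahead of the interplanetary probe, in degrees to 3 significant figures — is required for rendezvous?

In km: r₁ = 1.77 × 1.496×10^8 = 2.64792×10^8 km; r₂ = 8.76 × 1.496×10^8 = 1.310496×10^9 km.
Semi-major axis of the transfer orbit: a_t = (2.64792×10^8 + 1.310496×10^9)/2 = 7.87644×10^8 km.
The half-period of the transfer ellipse is t = π√(a_t³/μ) = 1.9064×10^8 s.
The target's mean motion on its circular orbit is ω₂ = √(μ/r₂³) = 7.6786×10^-9 rad/s.
Angle swept by the target during transfer: ω₂·t = 1.4638 rad = 83.87°.
Arrival is 180° from departure on the ellipse, so φ = 180° − 83.87° = 96.1°.

φ = 96.1°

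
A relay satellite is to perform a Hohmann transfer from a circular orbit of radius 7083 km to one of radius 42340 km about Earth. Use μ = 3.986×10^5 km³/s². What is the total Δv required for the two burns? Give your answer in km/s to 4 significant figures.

Δv = 3.743 km/s

The Hohmann ellipse has a_t = (r₁ + r₂)/2 = 24711.5 km.
At r₁ the circular-orbit speed is v₁ = √(μ/r₁) = 7.5017 km/s.
Transfer-orbit speed at r₁ (vis-viva): v_p = √[μ(2/r₁ − 1/a_t)] = 9.8194 km/s.
First burn Δv₁ = |v_p − v₁| = 2.3177 km/s.
Circular speed at r₂: v₂ = √(μ/r₂) = 3.0683 km/s.
Transfer-orbit speed at r₂: v_a = √[μ(2/r₂ − 1/a_t)] = 1.6427 km/s.
Second burn Δv₂ = |v₂ − v_a| = 1.4256 km/s.
Total Δv = Δv₁ + Δv₂ = 3.743 km/s.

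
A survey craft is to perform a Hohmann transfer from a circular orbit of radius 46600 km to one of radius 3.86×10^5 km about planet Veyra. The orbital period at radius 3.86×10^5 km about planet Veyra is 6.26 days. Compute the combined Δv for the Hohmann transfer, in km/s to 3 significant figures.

Δv = 6.74 km/s

From Kepler's third law T² = 4π²r³/μ at r = 3.86×10^5 km, T = 6.26 days = 6.26 × 86400 s = 5.40864×10^5 s: μ = 4π²r³/T² = 7.76150×10^6 km³/s².
Transfer-ellipse semi-major axis a_t = (r₁ + r₂)/2 = (46600 + 3.860×10^5)/2 = 2.163×10^5 km.
Circular speed at r₁: v₁ = √(μ/r₁) = √(7.76150×10^6/46600) = 12.905647 km/s.
Transfer-orbit speed at r₁ (vis-viva): v_p = √[μ(2/r₁ − 1/a_t)] = 17.240314 km/s.
First burn Δv₁ = |v_p − v₁| = 4.33467 km/s.
Circular speed at r₂: v₂ = √(μ/r₂) = 4.4841 km/s.
Transfer-orbit speed at r₂: v_a = √[μ(2/r₂ − 1/a_t)] = 2.0813 km/s.
Second burn Δv₂ = |v₂ − v_a| = 2.40280 km/s.
Total Δv = Δv₁ + Δv₂ = 6.737 km/s.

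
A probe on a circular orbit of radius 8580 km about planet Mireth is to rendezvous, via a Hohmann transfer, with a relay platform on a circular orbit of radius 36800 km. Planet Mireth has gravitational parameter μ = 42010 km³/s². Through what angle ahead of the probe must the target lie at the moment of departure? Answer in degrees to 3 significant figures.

φ = 92.9°

The Hohmann ellipse has a_t = (r₁ + r₂)/2 = 22690 km.
Transfer time t = π√(a_t³/μ) = 52390 s.
The target's mean motion on its circular orbit is ω₂ = √(μ/r₂³) = 2.903×10^-5 rad/s.
Angle swept by the target during transfer: ω₂·t = 1.521 rad = 87.147°.
Arrival is 180° from departure on the ellipse, so φ = 180° − 87.147° = 92.9°.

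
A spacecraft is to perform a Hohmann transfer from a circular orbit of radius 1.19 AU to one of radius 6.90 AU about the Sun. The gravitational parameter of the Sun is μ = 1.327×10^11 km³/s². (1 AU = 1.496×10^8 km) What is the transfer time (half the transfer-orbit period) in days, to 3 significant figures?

t = 1490 days

In km: r₁ = 1.19 × 1.496×10^8 = 1.78024×10^8 km; r₂ = 6.90 × 1.496×10^8 = 1.03224×10^9 km.
Semi-major axis of the transfer orbit: a_t = (1.78024×10^8 + 1.03224×10^9)/2 = 6.05132×10^8 km.
Half the transfer-orbit period gives t = π√(a_t³/μ) = 1.284×10^8 s.
Converting: 1.284×10^8 s ÷ 86400 s/day = 1490 days.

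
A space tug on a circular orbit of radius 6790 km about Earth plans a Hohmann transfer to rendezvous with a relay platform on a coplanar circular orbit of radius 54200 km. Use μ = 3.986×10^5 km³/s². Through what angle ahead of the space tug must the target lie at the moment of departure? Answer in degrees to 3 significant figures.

The Hohmann ellipse has a_t = (r₁ + r₂)/2 = 30495 km.
The half-period of the transfer ellipse is t = π√(a_t³/μ) = 26500 s.
The target's mean motion on its circular orbit is ω₂ = √(μ/r₂³) = 5.003×10^-5 rad/s.
Angle swept by the target during transfer: ω₂·t = 1.326 rad = 75.97°.
Arrival is 180° from departure on the ellipse, so φ = 180° − 75.97° = 104°.

φ = 104°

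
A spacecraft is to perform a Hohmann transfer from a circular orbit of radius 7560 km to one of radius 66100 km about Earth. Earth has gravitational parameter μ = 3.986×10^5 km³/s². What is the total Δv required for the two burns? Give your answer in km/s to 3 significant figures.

The Hohmann ellipse has a_t = (r₁ + r₂)/2 = 36830 km.
At r₁ the circular-orbit speed is v₁ = √(μ/r₁) = 7.261189 km/s.
On the transfer ellipse at r₁, vis-viva equation gives v_p = √[μ(2/r₁ − 1/a_t)] = 9.727643 km/s.
First burn Δv₁ = |v_p − v₁| = 2.4665 km/s.
Circular speed at r₂: v₂ = √(μ/r₂) = 2.4557 km/s.
Transfer-orbit speed at r₂: v_a = √[μ(2/r₂ − 1/a_t)] = 1.1126 km/s.
Second burn Δv₂ = |v₂ − v_a| = 1.3431 km/s.
Δv = Δv₁ + Δv₂ = 2.4665 + 1.3431 = 3.810 km/s.

Δv = 3.81 km/s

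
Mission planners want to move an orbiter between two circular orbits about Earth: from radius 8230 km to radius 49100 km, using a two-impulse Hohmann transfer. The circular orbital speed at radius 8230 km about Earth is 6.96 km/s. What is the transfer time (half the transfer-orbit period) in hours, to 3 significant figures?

t = 6.71 hours

From the circular-orbit relation v² = μ/r at r = 8230 km: μ = v²r = (6.96)² × 8230 = 3.98674×10^5 km³/s².
Transfer-ellipse semi-major axis a_t = (r₁ + r₂)/2 = (8230 + 49100)/2 = 28665 km.
Half the transfer-orbit period gives t = π√(a_t³/μ) = 24150 s.
Converting: 24150 s ÷ 3600 s/hour = 6.71 hours.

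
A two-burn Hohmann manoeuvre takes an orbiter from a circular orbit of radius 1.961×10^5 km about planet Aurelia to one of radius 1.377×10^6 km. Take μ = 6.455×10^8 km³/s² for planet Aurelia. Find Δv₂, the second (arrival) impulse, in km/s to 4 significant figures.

The Hohmann ellipse has a_t = (r₁ + r₂)/2 = 7.8655×10^5 km.
Circular speed at r = 1.377×10^6 km: v_c = √(μ/r) = 21.65 km/s.
Vis-viva on the transfer ellipse at r = 1.377×10^6 km gives v_t = √[μ(2/r − 1/a_t)] = 10.81 km/s.
Δv₂ = |v_t − v_c| = |10.81 − 21.65| = 10.84 km/s.

Δv₂ = 10.84 km/s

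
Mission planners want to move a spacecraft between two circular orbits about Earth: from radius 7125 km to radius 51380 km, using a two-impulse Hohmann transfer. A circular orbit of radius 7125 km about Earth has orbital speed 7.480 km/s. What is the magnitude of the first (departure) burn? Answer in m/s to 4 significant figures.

Δv₁ = 2433 m/s

From the circular-orbit relation v² = μ/r at r = 7125 km: μ = v²r = (7.480)² × 7125 = 3.98647×10^5 km³/s².
Transfer-ellipse semi-major axis a_t = (r₁ + r₂)/2 = (7125 + 51380)/2 = 29252.5 km.
Circular speed at r = 7125 km: v_c = √(μ/r) = 7.480 km/s.
Transfer-orbit speed at the same r (vis-viva, a = a_t): v_t = √[μ(2/r − 1/a_t)] = 9.913 km/s.
Δv₁ = |v_t − v_c| = |9.913 − 7.480| = 2.433 km/s.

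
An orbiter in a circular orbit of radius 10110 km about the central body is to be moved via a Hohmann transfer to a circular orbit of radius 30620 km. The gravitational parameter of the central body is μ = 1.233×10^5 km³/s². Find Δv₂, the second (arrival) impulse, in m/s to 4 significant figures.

The Hohmann ellipse has a_t = (r₁ + r₂)/2 = 20365 km.
Circular speed at r = 30620 km: v_c = √(μ/r) = 2.0067 km/s.
Vis-viva on the transfer ellipse at r = 30620 km gives v_t = √[μ(2/r − 1/a_t)] = 1.4139 km/s.
Δv₂ = |v_t − v_c| = |1.4139 − 2.0067| = 0.5928 km/s.

Δv₂ = 592.8 m/s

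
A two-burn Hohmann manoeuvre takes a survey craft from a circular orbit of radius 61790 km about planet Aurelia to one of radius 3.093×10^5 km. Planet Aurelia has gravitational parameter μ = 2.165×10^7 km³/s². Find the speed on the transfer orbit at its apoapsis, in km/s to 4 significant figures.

Transfer-ellipse semi-major axis a_t = (r₁ + r₂)/2 = (61790 + 3.093×10^5)/2 = 1.85545×10^5 km.
At apoapsis, r = 3.093×10^5 km.
From the vis-viva equation, v = √[μ(2/r − 1/a_t)] = 4.828 km/s.

v = 4.828 km/s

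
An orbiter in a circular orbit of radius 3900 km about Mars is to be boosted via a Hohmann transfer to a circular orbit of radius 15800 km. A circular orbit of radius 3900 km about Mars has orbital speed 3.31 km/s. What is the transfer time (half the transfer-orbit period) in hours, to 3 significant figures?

t = 4.13 hours

From the circular-orbit relation v² = μ/r at r = 3900 km: μ = v²r = (3.31)² × 3900 = 42728.8 km³/s².
Transfer-ellipse semi-major axis a_t = (r₁ + r₂)/2 = (3900 + 15800)/2 = 9850 km.
Transfer time t = π√(a_t³/μ) = π√((9850)³ / 42728.8) = 14860 s.
Converting: 14860 s ÷ 3600 s/hour = 4.13 hours.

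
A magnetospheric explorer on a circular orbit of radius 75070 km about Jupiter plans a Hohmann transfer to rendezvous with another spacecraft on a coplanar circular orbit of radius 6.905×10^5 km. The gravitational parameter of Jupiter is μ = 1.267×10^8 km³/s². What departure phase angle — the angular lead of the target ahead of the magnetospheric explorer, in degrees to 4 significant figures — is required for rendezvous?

Transfer-ellipse semi-major axis a_t = (r₁ + r₂)/2 = (75070 + 6.905×10^5)/2 = 3.82785×10^5 km.
The half-period of the transfer ellipse is t = π√(a_t³/μ) = 66098.85 s.
Target angular speed ω₂ = √(μ/r₂³) = 1.961746×10^-5 rad/s.
Angle swept by the target during transfer: ω₂·t = 1.29669 rad = 74.29°.
The magnetospheric explorer traverses 180° on the transfer ellipse, so the target must lead by 180° − 74.29° = 105.7°.

φ = 105.7°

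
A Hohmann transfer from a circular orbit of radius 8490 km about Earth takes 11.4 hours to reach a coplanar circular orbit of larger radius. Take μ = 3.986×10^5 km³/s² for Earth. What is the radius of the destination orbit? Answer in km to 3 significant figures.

Transfer time t = 11.4 hours = 41040 s, and t = π√(a_t³/μ).
So a_t = (μ t²/π²)^(1/3) = (3.986×10^5 × (41040)² / π²)^(1/3) = 40821 km.
Since a_t = (r₁ + r₂)/2, r₂ = 2a_t − r₁ = 2×40821 − 8490 = 73152 km.

r₂ = 73200 km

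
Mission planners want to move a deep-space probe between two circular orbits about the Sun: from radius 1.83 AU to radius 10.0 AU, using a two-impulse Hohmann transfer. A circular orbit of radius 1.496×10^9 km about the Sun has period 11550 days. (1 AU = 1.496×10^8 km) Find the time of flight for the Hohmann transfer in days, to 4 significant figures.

From Kepler's third law T² = 4π²r³/μ at r = 1.496×10^9 km, T = 11550 days = 11550 × 86400 s = 9.9792×10^8 s: μ = 4π²r³/T² = 1.32728×10^11 km³/s².
In km: r₁ = 1.83 × 1.496×10^8 = 2.73768×10^8 km; r₂ = 10.0 × 1.496×10^8 = 1.496×10^9 km.
The Hohmann ellipse has a_t = (r₁ + r₂)/2 = 8.84884×10^8 km.
Half the transfer-orbit period gives t = π√(a_t³/μ) = 2.270×10^8 s.
Converting: 2.270×10^8 s ÷ 86400 s/day = 2627 days.

t = 2627 days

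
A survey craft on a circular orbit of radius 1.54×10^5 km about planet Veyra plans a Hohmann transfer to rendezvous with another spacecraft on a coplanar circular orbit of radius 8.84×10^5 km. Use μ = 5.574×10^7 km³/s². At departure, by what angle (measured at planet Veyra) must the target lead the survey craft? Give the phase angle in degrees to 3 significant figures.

φ = 99.0°

The Hohmann ellipse has a_t = (r₁ + r₂)/2 = 5.190×10^5 km.
The half-period of the transfer ellipse is t = π√(a_t³/μ) = 1.57332×10^5 s.
The target's mean motion on its circular orbit is ω₂ = √(μ/r₂³) = 8.98266×10^-6 rad/s.
Angle swept by the target during transfer: ω₂·t = 1.41326 rad = 80.97°.
The survey craft traverses 180° on the transfer ellipse, so the target must lead by 180° − 80.97° = 99.0°.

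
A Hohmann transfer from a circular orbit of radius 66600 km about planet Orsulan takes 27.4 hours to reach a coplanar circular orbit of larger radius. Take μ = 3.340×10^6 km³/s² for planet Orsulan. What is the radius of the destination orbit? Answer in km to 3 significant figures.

r₂ = 2.31×10^5 km

Transfer time t = 27.4 hours = 98640 s, and t = π√(a_t³/μ).
So a_t = (μ t²/π²)^(1/3) = (3.340×10^6 × (98640)² / π²)^(1/3) = 1.4877×10^5 km.
Since a_t = (r₁ + r₂)/2, r₂ = 2a_t − r₁ = 2×1.4877×10^5 − 66600 = 2.3094×10^5 km.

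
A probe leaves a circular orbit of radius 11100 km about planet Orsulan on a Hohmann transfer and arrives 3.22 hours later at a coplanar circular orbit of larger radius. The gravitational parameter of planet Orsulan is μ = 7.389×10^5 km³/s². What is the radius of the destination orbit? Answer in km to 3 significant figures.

Transfer time t = 3.22 hours = 11592 s, and t = π√(a_t³/μ).
So a_t = (μ t²/π²)^(1/3) = (7.389×10^5 × (11592)² / π²)^(1/3) = 21587 km.
Since a_t = (r₁ + r₂)/2, r₂ = 2a_t − r₁ = 2×21587 − 11100 = 32074 km.

r₂ = 32100 km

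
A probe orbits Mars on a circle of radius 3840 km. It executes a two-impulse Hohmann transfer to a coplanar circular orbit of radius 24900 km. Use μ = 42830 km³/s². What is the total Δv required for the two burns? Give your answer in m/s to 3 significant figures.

Semi-major axis of the transfer orbit: a_t = (3840 + 24900)/2 = 14370 km.
Circular speed at r₁: v₁ = √(μ/r₁) = √(42830/3840) = 3.3397 km/s.
Transfer-orbit speed at r₁ (vis-viva equation): v_p = √[μ(2/r₁ − 1/a_t)] = 4.3962 km/s.
First burn Δv₁ = |v_p − v₁| = 1.0565 km/s.
At r₂, v₂ = √(μ/r₂) = 1.31152 km/s.
Transfer-orbit speed at r₂: v_a = √[μ(2/r₂ − 1/a_t)] = 0.677972 km/s.
Second burn Δv₂ = |v₂ − v_a| = 0.63355 km/s.
Total Δv = Δv₁ + Δv₂ = 1.690 km/s.

Δv = 1690 m/s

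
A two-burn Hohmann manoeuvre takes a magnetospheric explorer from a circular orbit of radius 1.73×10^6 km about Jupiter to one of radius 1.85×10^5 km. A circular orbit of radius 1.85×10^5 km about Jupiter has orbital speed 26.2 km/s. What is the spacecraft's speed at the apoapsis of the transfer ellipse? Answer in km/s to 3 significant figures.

v = 3.77 km/s

From the circular-orbit relation v² = μ/r at r = 1.85×10^5 km: μ = v²r = (26.2)² × 1.85×10^5 = 1.26991×10^8 km³/s².
Semi-major axis of the transfer orbit: a_t = (1.730×10^6 + 1.850×10^5)/2 = 9.575×10^5 km.
The apoapsis of the transfer ellipse is at r = 1.730×10^6 km.
Applying v² = μ(2/r − 1/a_t): v = 3.766 km/s.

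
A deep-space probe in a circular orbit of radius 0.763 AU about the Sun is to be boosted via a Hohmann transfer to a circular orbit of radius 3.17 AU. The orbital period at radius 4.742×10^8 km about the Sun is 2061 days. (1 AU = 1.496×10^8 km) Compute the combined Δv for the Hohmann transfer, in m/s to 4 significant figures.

From Kepler's third law T² = 4π²r³/μ at r = 4.742×10^8 km, T = 2061 days = 2061 × 86400 s = 1.780704×10^8 s: μ = 4π²r³/T² = 1.32758×10^11 km³/s².
In km: r₁ = 0.763 × 1.496×10^8 = 1.141448×10^8 km; r₂ = 3.17 × 1.496×10^8 = 4.74232×10^8 km.
Transfer-ellipse semi-major axis a_t = (r₁ + r₂)/2 = (1.141448×10^8 + 4.74232×10^8)/2 = 2.941884×10^8 km.
At r₁ the circular-orbit speed is v₁ = √(μ/r₁) = 34.104 km/s.
Transfer-orbit speed at r₁ (vis-viva equation): v_p = √[μ(2/r₁ − 1/a_t)] = 43.300 km/s.
First burn Δv₁ = |v_p − v₁| = 9.196 km/s.
At r₂, v₂ = √(μ/r₂) = 16.73 km/s.
Transfer-orbit speed at r₂: v_a = √[μ(2/r₂ − 1/a_t)] = 10.42 km/s.
Second burn Δv₂ = |v₂ − v_a| = 6.310 km/s.
Total Δv = Δv₁ + Δv₂ = 15.51 km/s.

Δv = 15510 m/s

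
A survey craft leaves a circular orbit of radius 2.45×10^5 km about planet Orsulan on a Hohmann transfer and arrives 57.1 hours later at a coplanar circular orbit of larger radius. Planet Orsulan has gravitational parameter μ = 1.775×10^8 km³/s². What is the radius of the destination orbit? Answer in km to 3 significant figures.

Transfer time t = 57.1 hours = 2.0556×10^5 s, and t = π√(a_t³/μ).
So a_t = (μ t²/π²)^(1/3) = (1.775×10^8 × (2.0556×10^5)² / π²)^(1/3) = 9.1255×10^5 km.
Since a_t = (r₁ + r₂)/2, r₂ = 2a_t − r₁ = 2×9.1255×10^5 − 2.450×10^5 = 1.5801×10^6 km.

r₂ = 1.58×10^6 km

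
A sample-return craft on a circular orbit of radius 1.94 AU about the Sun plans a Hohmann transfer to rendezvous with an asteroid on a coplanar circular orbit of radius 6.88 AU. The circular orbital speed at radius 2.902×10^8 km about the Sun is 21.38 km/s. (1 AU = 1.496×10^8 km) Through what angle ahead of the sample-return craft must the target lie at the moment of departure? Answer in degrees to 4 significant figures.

From the circular-orbit relation v² = μ/r at r = 2.902×10^8 km: μ = v²r = (21.38)² × 2.902×10^8 = 1.32652×10^11 km³/s².
In km: r₁ = 1.94 × 1.496×10^8 = 2.90224×10^8 km; r₂ = 6.88 × 1.496×10^8 = 1.029248×10^9 km.
The Hohmann ellipse has a_t = (r₁ + r₂)/2 = 6.59736×10^8 km.
The half-period of the transfer ellipse is t = π√(a_t³/μ) = 1.46167×10^8 s.
The target's mean motion on its circular orbit is ω₂ = √(μ/r₂³) = 1.10300×10^-8 rad/s.
Angle swept by the target during transfer: ω₂·t = 1.6122 rad = 92.37°.
Arrival is 180° from departure on the ellipse, so φ = 180° − 92.37° = 87.63°.

φ = 87.63°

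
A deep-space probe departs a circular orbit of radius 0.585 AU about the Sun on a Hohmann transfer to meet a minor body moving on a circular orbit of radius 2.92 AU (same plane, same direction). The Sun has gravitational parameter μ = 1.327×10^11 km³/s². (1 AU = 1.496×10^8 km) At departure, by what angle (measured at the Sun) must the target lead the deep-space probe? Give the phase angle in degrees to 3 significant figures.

In km: r₁ = 0.585 × 1.496×10^8 = 8.7516×10^7 km; r₂ = 2.92 × 1.496×10^8 = 4.36832×10^8 km.
Semi-major axis of the transfer orbit: a_t = (8.7516×10^7 + 4.36832×10^8)/2 = 2.62174×10^8 km.
The half-period of the transfer ellipse is t = π√(a_t³/μ) = 3.661×10^7 s.
The target's mean motion on its circular orbit is ω₂ = √(μ/r₂³) = 3.990×10^-8 rad/s.
Angle swept by the target during transfer: ω₂·t = 1.4607 rad = 83.69°.
The deep-space probe traverses 180° on the transfer ellipse, so the target must lead by 180° − 83.69° = 96.3°.

φ = 96.3°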